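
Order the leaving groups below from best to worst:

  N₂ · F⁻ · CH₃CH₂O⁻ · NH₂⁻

N₂: no meaningful conjugate acid; N₂ departs as an exceptionally stable neutral molecule
F⁻: pKₐ(HF) ≈ 3.2 — small and strongly basic; the poor halide leaving group
CH₃CH₂O⁻: pKₐ(CH₃CH₂OH) ≈ 16 — strong base; alkoxides do not leave unassisted
NH₂⁻: pKₐ(NH₃) ≈ 38

N₂ > F⁻ > CH₃CH₂O⁻ > NH₂⁻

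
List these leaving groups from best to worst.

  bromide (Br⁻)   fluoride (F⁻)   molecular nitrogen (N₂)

Rank by basicity of the departing species: weakest base leaves most easily.
molecular nitrogen (N₂): no meaningful conjugate acid; N₂ departs as an exceptionally stable neutral molecule
bromide (Br⁻): pKₐ(HBr) ≈ -9 — weak base; good leaving group
fluoride (F⁻): pKₐ(HF) ≈ 3.2 — small and strongly basic; the poor halide leaving group

molecular nitrogen (N₂) > bromide (Br⁻) > fluoride (F⁻)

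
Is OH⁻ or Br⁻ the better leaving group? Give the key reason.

Br⁻

Br⁻ is the better leaving group.
pKₐ(HBr) ≈ -9 versus pKₐ(H₂O) ≈ 15.7: Br⁻ is the much weaker base.
Weak base; good leaving group.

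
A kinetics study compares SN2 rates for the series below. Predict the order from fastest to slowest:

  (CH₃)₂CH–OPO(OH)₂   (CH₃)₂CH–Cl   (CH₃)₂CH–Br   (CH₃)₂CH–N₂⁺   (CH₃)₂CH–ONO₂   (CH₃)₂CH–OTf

Identical carbon frameworks mean the comparison reduces to leaving-group quality.
Leaving-group ability tracks the stability of the departed species; conjugate-acid pKₐ is the usual yardstick (lower pKₐ → better LG).
(CH₃)₂CH–N₂⁺ loses N₂: no meaningful conjugate acid; N₂ departs as an exceptionally stable neutral molecule
(CH₃)₂CH–OTf loses OTf⁻: pKₐ(CF₃SO₃H (triflic acid)) ≈ -14
(CH₃)₂CH–Br loses Br⁻: pKₐ(HBr) ≈ -9
(CH₃)₂CH–Cl loses Cl⁻: pKₐ(HCl) ≈ -7
(CH₃)₂CH–ONO₂ loses NO₃⁻: pKₐ(HNO₃) ≈ -1.3
(CH₃)₂CH–OPO(OH)₂ loses H₂PO₄⁻: pKₐ(H₃PO₄) ≈ 2.1

(CH₃)₂CH–N₂⁺ > (CH₃)₂CH–OTf > (CH₃)₂CH–Br > (CH₃)₂CH–Cl > (CH₃)₂CH–ONO₂ > (CH₃)₂CH–OPO(OH)₂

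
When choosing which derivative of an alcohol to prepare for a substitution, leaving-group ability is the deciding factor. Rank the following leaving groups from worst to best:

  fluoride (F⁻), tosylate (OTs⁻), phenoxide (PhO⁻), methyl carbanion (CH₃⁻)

The more stable X⁻ (or X) is on its own — i.e. the weaker a base it is — the better a leaving group it makes.
tosylate (OTs⁻): pKₐ(p-CH₃C₆H₄SO₃H (TsOH)) ≈ -2.8
fluoride (F⁻): pKₐ(HF) ≈ 3.2 — small and strongly basic; the poor halide leaving group
phenoxide (PhO⁻): pKₐ(C₆H₅OH (phenol)) ≈ 10 — resonance into the ring helps, but still a poor LG
methyl carbanion (CH₃⁻): pKₐ(CH₄) ≈ 48 — unstabilised carbanion; the worst conceivable leaving group
Reversing gives the worst-to-best order requested.

methyl carbanion (CH₃⁻) < phenoxide (PhO⁻) < fluoride (F⁻) < tosylate (OTs⁻)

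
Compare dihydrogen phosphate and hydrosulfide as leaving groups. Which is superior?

dihydrogen phosphate

dihydrogen phosphate is the better leaving group.
pKₐ(H₃PO₄) ≈ 2.1 versus pKₐ(H₂S) ≈ 7: dihydrogen phosphate is the much weaker base.
Moderate base; biological leaving group after further activation.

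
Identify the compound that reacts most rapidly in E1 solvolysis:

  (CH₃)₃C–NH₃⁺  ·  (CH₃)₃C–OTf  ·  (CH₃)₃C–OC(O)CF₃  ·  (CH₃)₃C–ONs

(CH₃)₃C–OTf

Same R in every case — rank the leaving groups.
Rank by basicity of the departing species: weakest base leaves most easily.
(CH₃)₃C–OTf loses OTf⁻: pKₐ(CF₃SO₃H (triflic acid)) ≈ -14
(CH₃)₃C–ONs loses ONs⁻: pKₐ(p-O₂NC₆H₄SO₃H) ≈ -3.5
(CH₃)₃C–OC(O)CF₃ loses CF₃COO⁻: pKₐ(CF₃COOH) ≈ 0.2
(CH₃)₃C–NH₃⁺ loses NH₃: pKₐ(NH₄⁺) ≈ 9.2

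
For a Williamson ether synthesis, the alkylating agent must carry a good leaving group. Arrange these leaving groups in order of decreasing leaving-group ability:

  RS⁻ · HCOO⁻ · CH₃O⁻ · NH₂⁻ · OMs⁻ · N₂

N₂ > OMs⁻ > HCOO⁻ > RS⁻ > CH₃O⁻ > NH₂⁻

Leaving-group ability tracks the stability of the departed species; conjugate-acid pKₐ is the usual yardstick (lower pKₐ → better LG).
N₂: no meaningful conjugate acid; N₂ departs as an exceptionally stable neutral molecule
OMs⁻: pKₐ(CH₃SO₃H (MsOH)) ≈ -1.9
HCOO⁻: pKₐ(HCOOH) ≈ 3.8
RS⁻: pKₐ(RSH (a thiol)) ≈ 10.5
CH₃O⁻: pKₐ(CH₃OH) ≈ 15.5
NH₂⁻: pKₐ(NH₃) ≈ 38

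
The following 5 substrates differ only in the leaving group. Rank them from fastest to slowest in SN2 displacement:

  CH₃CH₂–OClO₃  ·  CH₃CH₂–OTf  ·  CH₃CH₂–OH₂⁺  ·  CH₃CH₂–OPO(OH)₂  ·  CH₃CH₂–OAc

CH₃CH₂–OTf > CH₃CH₂–OClO₃ > CH₃CH₂–OH₂⁺ > CH₃CH₂–OPO(OH)₂ > CH₃CH₂–OAc

Same R in every case — rank the leaving groups.
A good leaving group is a weak base: the lower the pKₐ of its conjugate acid, the more readily it departs.
CH₃CH₂–OTf loses OTf⁻: pKₐ(CF₃SO₃H (triflic acid)) ≈ -14
CH₃CH₂–OClO₃ loses ClO₄⁻: pKₐ(HClO₄) ≈ -10
CH₃CH₂–OH₂⁺ loses H₂O: pKₐ(H₃O⁺) ≈ -1.7
CH₃CH₂–OPO(OH)₂ loses H₂PO₄⁻: pKₐ(H₃PO₄) ≈ 2.1
CH₃CH₂–OAc loses AcO⁻: pKₐ(CH₃COOH) ≈ 4.8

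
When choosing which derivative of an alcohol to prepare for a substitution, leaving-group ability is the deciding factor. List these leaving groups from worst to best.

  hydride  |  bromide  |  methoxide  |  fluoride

hydride < methoxide < fluoride < bromide

The more stable X⁻ (or X) is on its own — i.e. the weaker a base it is — the better a leaving group it makes.
bromide: pKₐ(HBr) ≈ -9
fluoride: pKₐ(HF) ≈ 3.2 — small and strongly basic; the poor halide leaving group
methoxide: pKₐ(CH₃OH) ≈ 15.5 — strong base; alkoxides do not leave unassisted
hydride: pKₐ(H₂) ≈ 36
The question asks for worst first, so the sequence is read in increasing leaving-group ability.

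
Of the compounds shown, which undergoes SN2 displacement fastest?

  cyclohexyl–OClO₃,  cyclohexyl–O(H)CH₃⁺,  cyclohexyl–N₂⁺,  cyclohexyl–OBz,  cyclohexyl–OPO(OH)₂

cyclohexyl–N₂⁺

With the same alkyl group throughout, only the leaving group differentiates the rates.
Leaving-group ability tracks the stability of the departed species; conjugate-acid pKₐ is the usual yardstick (lower pKₐ → better LG).
cyclohexyl–N₂⁺ loses N₂: no meaningful conjugate acid; N₂ departs as an exceptionally stable neutral molecule
cyclohexyl–OClO₃ loses ClO₄⁻: pKₐ(HClO₄) ≈ -10
cyclohexyl–O(H)CH₃⁺ loses R'OH: pKₐ(R'OH₂⁺) ≈ -2.4
cyclohexyl–OPO(OH)₂ loses H₂PO₄⁻: pKₐ(H₃PO₄) ≈ 2.1
cyclohexyl–OBz loses PhCOO⁻: pKₐ(C₆H₅COOH) ≈ 4.2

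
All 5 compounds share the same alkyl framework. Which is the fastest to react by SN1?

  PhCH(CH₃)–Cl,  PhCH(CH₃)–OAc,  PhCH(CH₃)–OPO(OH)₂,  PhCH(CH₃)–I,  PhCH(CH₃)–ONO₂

PhCH(CH₃)–I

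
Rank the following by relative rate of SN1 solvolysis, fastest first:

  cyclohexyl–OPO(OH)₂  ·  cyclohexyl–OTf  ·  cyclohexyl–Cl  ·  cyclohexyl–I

cyclohexyl–OTf > cyclohexyl–I > cyclohexyl–Cl > cyclohexyl–OPO(OH)₂

Same R in every case — rank the leaving groups.
Rank by basicity of the departing species: weakest base leaves most easily.
cyclohexyl–OTf loses OTf⁻: pKₐ(CF₃SO₃H (triflic acid)) ≈ -14
cyclohexyl–I loses I⁻: pKₐ(HI) ≈ -10
cyclohexyl–Cl loses Cl⁻: pKₐ(HCl) ≈ -7
cyclohexyl–OPO(OH)₂ loses H₂PO₄⁻: pKₐ(H₃PO₄) ≈ 2.1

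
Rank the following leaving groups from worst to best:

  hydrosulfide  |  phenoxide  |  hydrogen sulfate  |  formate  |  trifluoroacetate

phenoxide < hydrosulfide < formate < trifluoroacetate < hydrogen sulfate

Leaving-group ability tracks the stability of the departed species; conjugate-acid pKₐ is the usual yardstick (lower pKₐ → better LG).
hydrogen sulfate: pKₐ(H₂SO₄) ≈ -3 — conjugate base of a strong mineral acid
trifluoroacetate: pKₐ(CF₃COOH) ≈ 0.2
formate: pKₐ(HCOOH) ≈ 3.8 — resonance-stabilised carboxylate
hydrosulfide: pKₐ(H₂S) ≈ 7
phenoxide: pKₐ(C₆H₅OH (phenol)) ≈ 10 — resonance into the ring helps, but still a poor LG
Listed from poorest to best leaving group as asked.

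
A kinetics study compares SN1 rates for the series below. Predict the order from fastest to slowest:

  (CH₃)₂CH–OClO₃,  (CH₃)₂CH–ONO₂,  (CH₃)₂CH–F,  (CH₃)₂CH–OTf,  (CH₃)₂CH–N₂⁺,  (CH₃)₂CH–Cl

(CH₃)₂CH–N₂⁺ > (CH₃)₂CH–OTf > (CH₃)₂CH–OClO₃ > (CH₃)₂CH–Cl > (CH₃)₂CH–ONO₂ > (CH₃)₂CH–F

With the same alkyl group throughout, only the leaving group differentiates the rates.
Rank by basicity of the departing species: weakest base leaves most easily.
(CH₃)₂CH–N₂⁺ loses N₂: no meaningful conjugate acid; N₂ departs as an exceptionally stable neutral molecule
(CH₃)₂CH–OTf loses OTf⁻: pKₐ(CF₃SO₃H (triflic acid)) ≈ -14
(CH₃)₂CH–OClO₃ loses ClO₄⁻: pKₐ(HClO₄) ≈ -10
(CH₃)₂CH–Cl loses Cl⁻: pKₐ(HCl) ≈ -7
(CH₃)₂CH–ONO₂ loses NO₃⁻: pKₐ(HNO₃) ≈ -1.3
(CH₃)₂CH–F loses F⁻: pKₐ(HF) ≈ 3.2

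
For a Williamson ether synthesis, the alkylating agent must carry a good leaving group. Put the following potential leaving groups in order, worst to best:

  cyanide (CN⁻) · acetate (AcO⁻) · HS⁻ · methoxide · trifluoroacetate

Leaving-group ability tracks the stability of the departed species; conjugate-acid pKₐ is the usual yardstick (lower pKₐ → better LG).
trifluoroacetate: pKₐ(CF₃COOH) ≈ 0.2
acetate (AcO⁻): pKₐ(CH₃COOH) ≈ 4.8
HS⁻: pKₐ(H₂S) ≈ 7 — larger and more polarisable than the oxygen analogue
cyanide (CN⁻): pKₐ(HCN) ≈ 9.2
methoxide: pKₐ(CH₃OH) ≈ 15.5
Listed from poorest to best leaving group as asked.

methoxide < cyanide (CN⁻) < HS⁻ < acetate (AcO⁻) < trifluoroacetate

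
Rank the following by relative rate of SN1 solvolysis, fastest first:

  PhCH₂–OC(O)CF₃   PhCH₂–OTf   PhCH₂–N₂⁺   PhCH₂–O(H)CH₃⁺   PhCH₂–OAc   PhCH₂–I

PhCH₂–N₂⁺ > PhCH₂–OTf > PhCH₂–I > PhCH₂–O(H)CH₃⁺ > PhCH₂–OC(O)CF₃ > PhCH₂–OAc

Identical carbon frameworks mean the comparison reduces to leaving-group quality.
Leaving-group ability tracks the stability of the departed species; conjugate-acid pKₐ is the usual yardstick (lower pKₐ → better LG).
PhCH₂–N₂⁺ loses N₂: no meaningful conjugate acid; N₂ departs as an exceptionally stable neutral molecule
PhCH₂–OTf loses OTf⁻: pKₐ(CF₃SO₃H (triflic acid)) ≈ -14
PhCH₂–I loses I⁻: pKₐ(HI) ≈ -10
PhCH₂–O(H)CH₃⁺ loses R'OH: pKₐ(R'OH₂⁺) ≈ -2.4
PhCH₂–OC(O)CF₃ loses CF₃COO⁻: pKₐ(CF₃COOH) ≈ 0.2
PhCH₂–OAc loses AcO⁻: pKₐ(CH₃COOH) ≈ 4.8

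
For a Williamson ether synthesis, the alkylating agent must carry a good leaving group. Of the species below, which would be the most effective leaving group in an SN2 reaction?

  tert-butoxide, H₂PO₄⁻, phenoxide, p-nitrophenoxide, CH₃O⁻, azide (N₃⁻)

The more stable X⁻ (or X) is on its own — i.e. the weaker a base it is — the better a leaving group it makes.
H₂PO₄⁻: pKₐ(H₃PO₄) ≈ 2.1
azide (N₃⁻): pKₐ(HN₃) ≈ 4.7
p-nitrophenoxide: pKₐ(p-nitrophenol) ≈ 7.2
phenoxide: pKₐ(C₆H₅OH (phenol)) ≈ 10
CH₃O⁻: pKₐ(CH₃OH) ≈ 15.5
tert-butoxide: pKₐ(t-BuOH) ≈ 18

H₂PO₄⁻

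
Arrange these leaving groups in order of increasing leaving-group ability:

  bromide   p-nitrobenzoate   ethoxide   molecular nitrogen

ethoxide < p-nitrobenzoate < bromide < molecular nitrogen

The more stable X⁻ (or X) is on its own — i.e. the weaker a base it is — the better a leaving group it makes.
molecular nitrogen: no meaningful conjugate acid; N₂ departs as an exceptionally stable neutral molecule
bromide: pKₐ(HBr) ≈ -9
p-nitrobenzoate: pKₐ(p-nitrobenzoic acid) ≈ 3.4
ethoxide: pKₐ(CH₃CH₂OH) ≈ 16
Reversing gives the worst-to-best order requested.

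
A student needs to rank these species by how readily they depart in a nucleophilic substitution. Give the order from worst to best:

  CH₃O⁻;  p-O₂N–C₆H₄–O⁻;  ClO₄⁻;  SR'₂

CH₃O⁻ < p-O₂N–C₆H₄–O⁻ < SR'₂ < ClO₄⁻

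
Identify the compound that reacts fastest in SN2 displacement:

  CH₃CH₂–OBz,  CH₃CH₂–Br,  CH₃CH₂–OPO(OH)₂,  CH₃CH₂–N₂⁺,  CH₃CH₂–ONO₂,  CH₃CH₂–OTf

With the same alkyl group throughout, only the leaving group differentiates the rates.
The more stable X⁻ (or X) is on its own — i.e. the weaker a base it is — the better a leaving group it makes.
CH₃CH₂–N₂⁺ loses N₂: no meaningful conjugate acid; N₂ departs as an exceptionally stable neutral molecule
CH₃CH₂–OTf loses OTf⁻: pKₐ(CF₃SO₃H (triflic acid)) ≈ -14
CH₃CH₂–Br loses Br⁻: pKₐ(HBr) ≈ -9
CH₃CH₂–ONO₂ loses NO₃⁻: pKₐ(HNO₃) ≈ -1.3
CH₃CH₂–OPO(OH)₂ loses H₂PO₄⁻: pKₐ(H₃PO₄) ≈ 2.1
CH₃CH₂–OBz loses PhCOO⁻: pKₐ(C₆H₅COOH) ≈ 4.2

CH₃CH₂–N₂⁺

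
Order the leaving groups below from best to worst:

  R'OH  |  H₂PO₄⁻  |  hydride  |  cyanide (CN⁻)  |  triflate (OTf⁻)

A good leaving group is a weak base: the lower the pKₐ of its conjugate acid, the more readily it departs.
triflate (OTf⁻): pKₐ(CF₃SO₃H (triflic acid)) ≈ -14
R'OH: pKₐ(R'OH₂⁺) ≈ -2.4 — neutral; leaves from a protonated ether (an oxonium ion, R–O(H)R'⁺)
H₂PO₄⁻: pKₐ(H₃PO₄) ≈ 2.1 — moderate base; biological leaving group after further activation
cyanide (CN⁻): pKₐ(HCN) ≈ 9.2 — sp carbon stabilises the charge somewhat, but still a poor LG
hydride: pKₐ(H₂) ≈ 36

triflate (OTf⁻) > R'OH > H₂PO₄⁻ > cyanide (CN⁻) > hydride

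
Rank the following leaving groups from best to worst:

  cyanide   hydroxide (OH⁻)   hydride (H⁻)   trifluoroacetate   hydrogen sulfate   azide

hydrogen sulfate > trifluoroacetate > azide > cyanide > hydroxide (OH⁻) > hydride (H⁻)

The more stable X⁻ (or X) is on its own — i.e. the weaker a base it is — the better a leaving group it makes.
hydrogen sulfate: pKₐ(H₂SO₄) ≈ -3 — conjugate base of a strong mineral acid
trifluoroacetate: pKₐ(CF₃COOH) ≈ 0.2 — strongly electron-withdrawing CF₃ stabilises the carboxylate
azide: pKₐ(HN₃) ≈ 4.7 — linear, resonance-stabilised
cyanide: pKₐ(HCN) ≈ 9.2 — sp carbon stabilises the charge somewhat, but still a poor LG
hydroxide (OH⁻): pKₐ(H₂O) ≈ 15.7
hydride (H⁻): pKₐ(H₂) ≈ 36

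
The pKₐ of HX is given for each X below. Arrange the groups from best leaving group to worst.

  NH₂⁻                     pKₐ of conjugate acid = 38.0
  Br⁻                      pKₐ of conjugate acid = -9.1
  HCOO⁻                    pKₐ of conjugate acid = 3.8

Lower conjugate-acid pKₐ ⇒ weaker base ⇒ better leaving group.
Sorting by the given values: Br⁻ (-9.1), HCOO⁻ (3.8), NH₂⁻ (38.0).

Br⁻ > HCOO⁻ > NH₂⁻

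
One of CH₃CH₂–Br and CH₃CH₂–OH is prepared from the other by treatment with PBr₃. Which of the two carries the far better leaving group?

From CH₃CH₂–OH the departing group would be OH⁻ (pKₐ(H₂O) ≈ 15.7). Strong base; essentially never leaves without prior activation.
From CH₃CH₂–Br the leaving group is Br⁻ (pKₐ(HBr) ≈ -9). Weak base; good leaving group.
Treatment with PBr₃ works by replacing the hydroxyl with bromide, making CH₃CH₂–Br enormously more reactive.

CH₃CH₂–Br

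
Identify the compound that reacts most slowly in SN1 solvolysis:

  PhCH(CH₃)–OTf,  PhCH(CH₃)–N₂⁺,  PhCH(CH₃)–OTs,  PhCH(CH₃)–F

PhCH(CH₃)–F

With the same alkyl group throughout, only the leaving group differentiates the rates.
Rank by basicity of the departing species: weakest base leaves most easily.
PhCH(CH₃)–N₂⁺ loses N₂: no meaningful conjugate acid; N₂ departs as an exceptionally stable neutral molecule
PhCH(CH₃)–OTf loses OTf⁻: pKₐ(CF₃SO₃H (triflic acid)) ≈ -14
PhCH(CH₃)–OTs loses OTs⁻: pKₐ(p-CH₃C₆H₄SO₃H (TsOH)) ≈ -2.8
PhCH(CH₃)–F loses F⁻: pKₐ(HF) ≈ 3.2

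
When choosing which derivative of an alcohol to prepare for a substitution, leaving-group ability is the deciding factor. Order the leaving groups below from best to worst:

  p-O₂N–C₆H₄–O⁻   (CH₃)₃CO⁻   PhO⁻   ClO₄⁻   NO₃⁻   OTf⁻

OTf⁻: pKₐ(CF₃SO₃H (triflic acid)) ≈ -14 — charge spread over three oxygens and a CF₃ group; the premier leaving group in synthesis
ClO₄⁻: pKₐ(HClO₄) ≈ -10 — extremely weak base; rarely used for safety reasons
NO₃⁻: pKₐ(HNO₃) ≈ -1.3 — resonance-delocalised over three oxygens
p-O₂N–C₆H₄–O⁻: pKₐ(p-nitrophenol) ≈ 7.2
PhO⁻: pKₐ(C₆H₅OH (phenol)) ≈ 10 — resonance into the ring helps, but still a poor LG
(CH₃)₃CO⁻: pKₐ(t-BuOH) ≈ 18 — bulky, strongly basic alkoxide

OTf⁻ > ClO₄⁻ > NO₃⁻ > p-O₂N–C₆H₄–O⁻ > PhO⁻ > (CH₃)₃CO⁻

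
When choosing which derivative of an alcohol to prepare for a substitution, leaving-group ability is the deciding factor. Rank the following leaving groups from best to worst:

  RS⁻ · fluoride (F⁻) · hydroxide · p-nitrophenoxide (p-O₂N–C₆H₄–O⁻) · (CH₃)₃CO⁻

The more stable X⁻ (or X) is on its own — i.e. the weaker a base it is — the better a leaving group it makes.
fluoride (F⁻): pKₐ(HF) ≈ 3.2
p-nitrophenoxide (p-O₂N–C₆H₄–O⁻): pKₐ(p-nitrophenol) ≈ 7.2
RS⁻: pKₐ(RSH (a thiol)) ≈ 10.5
hydroxide: pKₐ(H₂O) ≈ 15.7
(CH₃)₃CO⁻: pKₐ(t-BuOH) ≈ 18

fluoride (F⁻) > p-nitrophenoxide (p-O₂N–C₆H₄–O⁻) > RS⁻ > hydroxide > (CH₃)₃CO⁻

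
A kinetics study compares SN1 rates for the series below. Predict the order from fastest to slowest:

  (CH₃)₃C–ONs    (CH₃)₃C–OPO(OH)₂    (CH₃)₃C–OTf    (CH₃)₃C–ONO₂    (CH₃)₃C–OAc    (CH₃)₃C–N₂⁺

(CH₃)₃C–N₂⁺ > (CH₃)₃C–OTf > (CH₃)₃C–ONs > (CH₃)₃C–ONO₂ > (CH₃)₃C–OPO(OH)₂ > (CH₃)₃C–OAc

With the same alkyl group throughout, only the leaving group differentiates the rates.
The more stable X⁻ (or X) is on its own — i.e. the weaker a base it is — the better a leaving group it makes.
(CH₃)₃C–N₂⁺ loses N₂: no meaningful conjugate acid; N₂ departs as an exceptionally stable neutral molecule
(CH₃)₃C–OTf loses OTf⁻: pKₐ(CF₃SO₃H (triflic acid)) ≈ -14
(CH₃)₃C–ONs loses ONs⁻: pKₐ(p-O₂NC₆H₄SO₃H) ≈ -3.5
(CH₃)₃C–ONO₂ loses NO₃⁻: pKₐ(HNO₃) ≈ -1.3
(CH₃)₃C–OPO(OH)₂ loses H₂PO₄⁻: pKₐ(H₃PO₄) ≈ 2.1
(CH₃)₃C–OAc loses AcO⁻: pKₐ(CH₃COOH) ≈ 4.8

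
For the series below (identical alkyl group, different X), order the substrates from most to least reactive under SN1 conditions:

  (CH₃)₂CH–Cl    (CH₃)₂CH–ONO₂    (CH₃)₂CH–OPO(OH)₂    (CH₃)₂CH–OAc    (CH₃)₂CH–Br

(CH₃)₂CH–Br > (CH₃)₂CH–Cl > (CH₃)₂CH–ONO₂ > (CH₃)₂CH–OPO(OH)₂ > (CH₃)₂CH–OAc

The skeletons are identical, so relative rate is governed entirely by leaving-group ability.
The more stable X⁻ (or X) is on its own — i.e. the weaker a base it is — the better a leaving group it makes.
(CH₃)₂CH–Br loses Br⁻: pKₐ(HBr) ≈ -9
(CH₃)₂CH–Cl loses Cl⁻: pKₐ(HCl) ≈ -7
(CH₃)₂CH–ONO₂ loses NO₃⁻: pKₐ(HNO₃) ≈ -1.3
(CH₃)₂CH–OPO(OH)₂ loses H₂PO₄⁻: pKₐ(H₃PO₄) ≈ 2.1
(CH₃)₂CH–OAc loses AcO⁻: pKₐ(CH₃COOH) ≈ 4.8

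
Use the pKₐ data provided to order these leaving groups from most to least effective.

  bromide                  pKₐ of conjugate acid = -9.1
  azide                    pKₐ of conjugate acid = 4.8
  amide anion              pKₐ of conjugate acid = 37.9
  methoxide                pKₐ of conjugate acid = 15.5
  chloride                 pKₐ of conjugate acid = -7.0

bromide > chloride > azide > methoxide > amide anion

Lower conjugate-acid pKₐ ⇒ weaker base ⇒ better leaving group.
Sorting by the given values: bromide (-9.1), chloride (-7.0), azide (4.8), methoxide (15.5), amide anion (37.9).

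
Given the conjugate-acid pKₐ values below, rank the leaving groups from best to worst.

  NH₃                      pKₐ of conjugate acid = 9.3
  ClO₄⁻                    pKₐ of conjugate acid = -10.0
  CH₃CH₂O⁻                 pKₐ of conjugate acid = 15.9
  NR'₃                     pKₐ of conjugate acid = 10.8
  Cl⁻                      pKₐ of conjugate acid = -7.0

Lower conjugate-acid pKₐ ⇒ weaker base ⇒ better leaving group.
Sorting by the given values: ClO₄⁻ (-10.0), Cl⁻ (-7.0), NH₃ (9.3), NR'₃ (10.8), CH₃CH₂O⁻ (15.9).

ClO₄⁻ > Cl⁻ > NH₃ > NR'₃ > CH₃CH₂O⁻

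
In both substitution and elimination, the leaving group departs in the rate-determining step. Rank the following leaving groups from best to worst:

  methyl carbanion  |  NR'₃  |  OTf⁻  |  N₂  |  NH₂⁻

N₂: no meaningful conjugate acid; N₂ departs as an exceptionally stable neutral molecule
OTf⁻: pKₐ(CF₃SO₃H (triflic acid)) ≈ -14 — charge spread over three oxygens and a CF₃ group; the premier leaving group in synthesis
NR'₃: pKₐ(R'₃NH⁺) ≈ 10.7
NH₂⁻: pKₐ(NH₃) ≈ 38 — extremely strong base; never a leaving group
methyl carbanion: pKₐ(CH₄) ≈ 48

N₂ > OTf⁻ > NR'₃ > NH₂⁻ > methyl carbanion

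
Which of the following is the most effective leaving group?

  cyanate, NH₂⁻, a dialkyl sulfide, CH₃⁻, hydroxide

a dialkyl sulfide

a dialkyl sulfide: pKₐ(R'₂SH⁺) ≈ -7
cyanate: pKₐ(HOCN) ≈ 3.5
hydroxide: pKₐ(H₂O) ≈ 15.7
NH₂⁻: pKₐ(NH₃) ≈ 38
CH₃⁻: pKₐ(CH₄) ≈ 48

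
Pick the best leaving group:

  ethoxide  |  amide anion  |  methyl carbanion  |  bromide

Rank by basicity of the departing species: weakest base leaves most easily.
bromide: pKₐ(HBr) ≈ -9
ethoxide: pKₐ(CH₃CH₂OH) ≈ 16
amide anion: pKₐ(NH₃) ≈ 38
methyl carbanion: pKₐ(CH₄) ≈ 48

bromide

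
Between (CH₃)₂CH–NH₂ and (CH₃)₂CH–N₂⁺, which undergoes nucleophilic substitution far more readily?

From (CH₃)₂CH–NH₂ the departing group would be NH₂⁻ (pKₐ(NH₃) ≈ 38). Extremely strong base; never a leaving group.
From (CH₃)₂CH–N₂⁺ the leaving group is N₂ (no meaningful conjugate acid; N₂ departs as an exceptionally stable neutral molecule).
(In practice (CH₃)₂CH–N₂⁺ is made from (CH₃)₂CH–NH₂ by diazotisation (NaNO₂ / HCl, 0 °C), generating a diazonium salt that expels N₂.)

(CH₃)₂CH–N₂⁺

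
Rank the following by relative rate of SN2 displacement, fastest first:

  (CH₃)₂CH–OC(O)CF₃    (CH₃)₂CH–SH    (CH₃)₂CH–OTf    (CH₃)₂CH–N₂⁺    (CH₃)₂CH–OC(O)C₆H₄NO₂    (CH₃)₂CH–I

Same R in every case — rank the leaving groups.
Rank by basicity of the departing species: weakest base leaves most easily.
(CH₃)₂CH–N₂⁺ loses N₂: no meaningful conjugate acid; N₂ departs as an exceptionally stable neutral molecule
(CH₃)₂CH–OTf loses OTf⁻: pKₐ(CF₃SO₃H (triflic acid)) ≈ -14
(CH₃)₂CH–I loses I⁻: pKₐ(HI) ≈ -10
(CH₃)₂CH–OC(O)CF₃ loses CF₃COO⁻: pKₐ(CF₃COOH) ≈ 0.2
(CH₃)₂CH–OC(O)C₆H₄NO₂ loses p-O₂N–C₆H₄–COO⁻: pKₐ(p-nitrobenzoic acid) ≈ 3.4
(CH₃)₂CH–SH loses HS⁻: pKₐ(H₂S) ≈ 7

(CH₃)₂CH–N₂⁺ > (CH₃)₂CH–OTf > (CH₃)₂CH–I > (CH₃)₂CH–OC(O)CF₃ > (CH₃)₂CH–OC(O)C₆H₄NO₂ > (CH₃)₂CH–SH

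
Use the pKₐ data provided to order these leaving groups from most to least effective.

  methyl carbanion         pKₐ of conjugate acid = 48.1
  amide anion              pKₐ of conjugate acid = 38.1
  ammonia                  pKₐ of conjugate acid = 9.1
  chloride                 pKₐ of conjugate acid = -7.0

Lower conjugate-acid pKₐ ⇒ weaker base ⇒ better leaving group.
Sorting by the given values: chloride (-7.0), ammonia (9.1), amide anion (38.1), methyl carbanion (48.1).

chloride > ammonia > amide anion > methyl carbanion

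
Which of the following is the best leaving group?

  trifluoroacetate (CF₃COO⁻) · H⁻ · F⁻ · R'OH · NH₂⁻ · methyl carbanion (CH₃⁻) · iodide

Leaving-group ability tracks the stability of the departed species; conjugate-acid pKₐ is the usual yardstick (lower pKₐ → better LG).
iodide: pKₐ(HI) ≈ -10
R'OH: pKₐ(R'OH₂⁺) ≈ -2.4
trifluoroacetate (CF₃COO⁻): pKₐ(CF₃COOH) ≈ 0.2
F⁻: pKₐ(HF) ≈ 3.2
H⁻: pKₐ(H₂) ≈ 36
NH₂⁻: pKₐ(NH₃) ≈ 38
methyl carbanion (CH₃⁻): pKₐ(CH₄) ≈ 48

iodide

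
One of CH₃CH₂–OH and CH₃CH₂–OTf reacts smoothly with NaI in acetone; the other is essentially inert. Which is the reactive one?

CH₃CH₂–OTf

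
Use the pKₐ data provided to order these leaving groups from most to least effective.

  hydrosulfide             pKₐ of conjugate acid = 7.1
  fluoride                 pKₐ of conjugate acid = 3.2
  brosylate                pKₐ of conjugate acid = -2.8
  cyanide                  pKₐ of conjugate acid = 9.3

Lower conjugate-acid pKₐ ⇒ weaker base ⇒ better leaving group.
Sorting by the given values: brosylate (-2.8), fluoride (3.2), hydrosulfide (7.1), cyanide (9.3).

brosylate > fluoride > hydrosulfide > cyanide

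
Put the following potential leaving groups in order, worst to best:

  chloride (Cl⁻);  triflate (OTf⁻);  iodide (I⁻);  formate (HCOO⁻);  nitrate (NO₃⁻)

formate (HCOO⁻) < nitrate (NO₃⁻) < chloride (Cl⁻) < iodide (I⁻) < triflate (OTf⁻)

triflate (OTf⁻): pKₐ(CF₃SO₃H (triflic acid)) ≈ -14
iodide (I⁻): pKₐ(HI) ≈ -10
chloride (Cl⁻): pKₐ(HCl) ≈ -7
nitrate (NO₃⁻): pKₐ(HNO₃) ≈ -1.3 — resonance-delocalised over three oxygens
formate (HCOO⁻): pKₐ(HCOOH) ≈ 3.8
Reversing gives the worst-to-best order requested.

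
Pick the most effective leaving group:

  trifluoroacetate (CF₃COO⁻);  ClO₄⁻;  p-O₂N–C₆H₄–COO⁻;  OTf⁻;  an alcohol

OTf⁻

A good leaving group is a weak base: the lower the pKₐ of its conjugate acid, the more readily it departs.
OTf⁻: pKₐ(CF₃SO₃H (triflic acid)) ≈ -14
ClO₄⁻: pKₐ(HClO₄) ≈ -10
an alcohol: pKₐ(R'OH₂⁺) ≈ -2.4
trifluoroacetate (CF₃COO⁻): pKₐ(CF₃COOH) ≈ 0.2
p-O₂N–C₆H₄–COO⁻: pKₐ(p-nitrobenzoic acid) ≈ 3.4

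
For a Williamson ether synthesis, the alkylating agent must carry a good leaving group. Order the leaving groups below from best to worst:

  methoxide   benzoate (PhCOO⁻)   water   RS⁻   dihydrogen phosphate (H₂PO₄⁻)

water > dihydrogen phosphate (H₂PO₄⁻) > benzoate (PhCOO⁻) > RS⁻ > methoxide

A good leaving group is a weak base: the lower the pKₐ of its conjugate acid, the more readily it departs.
water: pKₐ(H₃O⁺) ≈ -1.7
dihydrogen phosphate (H₂PO₄⁻): pKₐ(H₃PO₄) ≈ 2.1 — moderate base; biological leaving group after further activation
benzoate (PhCOO⁻): pKₐ(C₆H₅COOH) ≈ 4.2
RS⁻: pKₐ(RSH (a thiol)) ≈ 10.5 — moderately basic; rarely leaves without activation
methoxide: pKₐ(CH₃OH) ≈ 15.5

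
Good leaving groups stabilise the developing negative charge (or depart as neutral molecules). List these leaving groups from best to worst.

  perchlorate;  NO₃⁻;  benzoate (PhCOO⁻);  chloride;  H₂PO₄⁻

The more stable X⁻ (or X) is on its own — i.e. the weaker a base it is — the better a leaving group it makes.
perchlorate: pKₐ(HClO₄) ≈ -10
chloride: pKₐ(HCl) ≈ -7
NO₃⁻: pKₐ(HNO₃) ≈ -1.3
H₂PO₄⁻: pKₐ(H₃PO₄) ≈ 2.1
benzoate (PhCOO⁻): pKₐ(C₆H₅COOH) ≈ 4.2

perchlorate > chloride > NO₃⁻ > H₂PO₄⁻ > benzoate (PhCOO⁻)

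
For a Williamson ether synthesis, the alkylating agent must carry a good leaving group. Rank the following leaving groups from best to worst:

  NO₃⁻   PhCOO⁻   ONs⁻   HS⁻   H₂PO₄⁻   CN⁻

ONs⁻ > NO₃⁻ > H₂PO₄⁻ > PhCOO⁻ > HS⁻ > CN⁻

A good leaving group is a weak base: the lower the pKₐ of its conjugate acid, the more readily it departs.
ONs⁻: pKₐ(p-O₂NC₆H₄SO₃H) ≈ -3.5
NO₃⁻: pKₐ(HNO₃) ≈ -1.3
H₂PO₄⁻: pKₐ(H₃PO₄) ≈ 2.1
PhCOO⁻: pKₐ(C₆H₅COOH) ≈ 4.2
HS⁻: pKₐ(H₂S) ≈ 7
CN⁻: pKₐ(HCN) ≈ 9.2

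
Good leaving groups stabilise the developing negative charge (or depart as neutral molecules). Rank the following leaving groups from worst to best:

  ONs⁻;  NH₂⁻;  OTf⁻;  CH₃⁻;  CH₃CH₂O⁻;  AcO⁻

CH₃⁻ < NH₂⁻ < CH₃CH₂O⁻ < AcO⁻ < ONs⁻ < OTf⁻

OTf⁻: pKₐ(CF₃SO₃H (triflic acid)) ≈ -14 — charge spread over three oxygens and a CF₃ group; the premier leaving group in synthesis
ONs⁻: pKₐ(p-O₂NC₆H₄SO₃H) ≈ -3.5
AcO⁻: pKₐ(CH₃COOH) ≈ 4.8 — resonance-stabilised but still a weak base
CH₃CH₂O⁻: pKₐ(CH₃CH₂OH) ≈ 16
NH₂⁻: pKₐ(NH₃) ≈ 38
CH₃⁻: pKₐ(CH₄) ≈ 48 — unstabilised carbanion; the worst conceivable leaving group
Reversing gives the worst-to-best order requested.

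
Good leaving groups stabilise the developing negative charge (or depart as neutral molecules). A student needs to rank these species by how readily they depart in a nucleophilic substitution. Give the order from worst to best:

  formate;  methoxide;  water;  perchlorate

Leaving-group ability tracks the stability of the departed species; conjugate-acid pKₐ is the usual yardstick (lower pKₐ → better LG).
perchlorate: pKₐ(HClO₄) ≈ -10
water: pKₐ(H₃O⁺) ≈ -1.7
formate: pKₐ(HCOOH) ≈ 3.8 — resonance-stabilised carboxylate
methoxide: pKₐ(CH₃OH) ≈ 15.5 — strong base; alkoxides do not leave unassisted
Reversing gives the worst-to-best order requested.

methoxide < formate < water < perchlorate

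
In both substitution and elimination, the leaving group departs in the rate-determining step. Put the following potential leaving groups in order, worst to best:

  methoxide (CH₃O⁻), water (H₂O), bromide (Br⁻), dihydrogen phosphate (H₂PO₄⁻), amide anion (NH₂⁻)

amide anion (NH₂⁻) < methoxide (CH₃O⁻) < dihydrogen phosphate (H₂PO₄⁻) < water (H₂O) < bromide (Br⁻)

Leaving-group ability tracks the stability of the departed species; conjugate-acid pKₐ is the usual yardstick (lower pKₐ → better LG).
bromide (Br⁻): pKₐ(HBr) ≈ -9
water (H₂O): pKₐ(H₃O⁺) ≈ -1.7
dihydrogen phosphate (H₂PO₄⁻): pKₐ(H₃PO₄) ≈ 2.1
methoxide (CH₃O⁻): pKₐ(CH₃OH) ≈ 15.5
amide anion (NH₂⁻): pKₐ(NH₃) ≈ 38
Reversing gives the worst-to-best order requested.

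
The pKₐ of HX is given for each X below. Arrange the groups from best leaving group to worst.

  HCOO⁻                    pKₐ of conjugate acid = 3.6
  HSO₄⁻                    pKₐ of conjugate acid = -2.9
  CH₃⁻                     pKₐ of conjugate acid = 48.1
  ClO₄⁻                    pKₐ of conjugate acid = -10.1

ClO₄⁻ > HSO₄⁻ > HCOO⁻ > CH₃⁻

Lower conjugate-acid pKₐ ⇒ weaker base ⇒ better leaving group.
Sorting by the given values: ClO₄⁻ (-10.1), HSO₄⁻ (-2.9), HCOO⁻ (3.6), CH₃⁻ (48.1).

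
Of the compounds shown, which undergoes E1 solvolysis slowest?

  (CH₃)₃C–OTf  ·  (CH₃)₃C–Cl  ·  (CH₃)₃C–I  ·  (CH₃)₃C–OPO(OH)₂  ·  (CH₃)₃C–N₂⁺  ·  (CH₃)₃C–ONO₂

With the same alkyl group throughout, only the leaving group differentiates the rates.
A good leaving group is a weak base: the lower the pKₐ of its conjugate acid, the more readily it departs.
(CH₃)₃C–N₂⁺ loses N₂: no meaningful conjugate acid; N₂ departs as an exceptionally stable neutral molecule
(CH₃)₃C–OTf loses OTf⁻: pKₐ(CF₃SO₃H (triflic acid)) ≈ -14
(CH₃)₃C–I loses I⁻: pKₐ(HI) ≈ -10
(CH₃)₃C–Cl loses Cl⁻: pKₐ(HCl) ≈ -7
(CH₃)₃C–ONO₂ loses NO₃⁻: pKₐ(HNO₃) ≈ -1.3
(CH₃)₃C–OPO(OH)₂ loses H₂PO₄⁻: pKₐ(H₃PO₄) ≈ 2.1

(CH₃)₃C–OPO(OH)₂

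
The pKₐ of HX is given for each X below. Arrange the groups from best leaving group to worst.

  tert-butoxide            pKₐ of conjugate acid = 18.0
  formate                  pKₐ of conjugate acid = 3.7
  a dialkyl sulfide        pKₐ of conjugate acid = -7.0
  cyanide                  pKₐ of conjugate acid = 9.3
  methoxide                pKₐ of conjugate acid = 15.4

Lower conjugate-acid pKₐ ⇒ weaker base ⇒ better leaving group.
Sorting by the given values: a dialkyl sulfide (-7.0), formate (3.7), cyanide (9.3), methoxide (15.4), tert-butoxide (18.0).

a dialkyl sulfide > formate > cyanide > methoxide > tert-butoxide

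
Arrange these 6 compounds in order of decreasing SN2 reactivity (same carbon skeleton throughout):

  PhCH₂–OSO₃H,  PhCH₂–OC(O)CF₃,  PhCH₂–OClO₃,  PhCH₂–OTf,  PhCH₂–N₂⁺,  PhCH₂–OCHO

The skeletons are identical, so relative rate is governed entirely by leaving-group ability.
A good leaving group is a weak base: the lower the pKₐ of its conjugate acid, the more readily it departs.
PhCH₂–N₂⁺ loses N₂: no meaningful conjugate acid; N₂ departs as an exceptionally stable neutral molecule
PhCH₂–OTf loses OTf⁻: pKₐ(CF₃SO₃H (triflic acid)) ≈ -14
PhCH₂–OClO₃ loses ClO₄⁻: pKₐ(HClO₄) ≈ -10
PhCH₂–OSO₃H loses HSO₄⁻: pKₐ(H₂SO₄) ≈ -3
PhCH₂–OC(O)CF₃ loses CF₃COO⁻: pKₐ(CF₃COOH) ≈ 0.2
PhCH₂–OCHO loses HCOO⁻: pKₐ(HCOOH) ≈ 3.8

PhCH₂–N₂⁺ > PhCH₂–OTf > PhCH₂–OClO₃ > PhCH₂–OSO₃H > PhCH₂–OC(O)CF₃ > PhCH₂–OCHO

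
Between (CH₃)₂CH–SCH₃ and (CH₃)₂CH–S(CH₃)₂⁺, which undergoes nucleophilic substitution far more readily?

From (CH₃)₂CH–SCH₃ the departing group would be RS⁻ (pKₐ(RSH (a thiol)) ≈ 10.5). Moderately basic; rarely leaves without activation.
From (CH₃)₂CH–S(CH₃)₂⁺ the leaving group is SR'₂ (pKₐ(R'₂SH⁺) ≈ -7). Neutral; leaves from a sulfonium salt (R–SR'₂⁺).
(In practice (CH₃)₂CH–S(CH₃)₂⁺ is made from (CH₃)₂CH–SCH₃ by S-methylation with CH₃I, allowing neutral dimethyl sulfide, rather than methanethiolate, to depart.)

(CH₃)₂CH–S(CH₃)₂⁺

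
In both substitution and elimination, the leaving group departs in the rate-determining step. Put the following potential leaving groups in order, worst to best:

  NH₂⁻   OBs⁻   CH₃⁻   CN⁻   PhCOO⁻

CH₃⁻ < NH₂⁻ < CN⁻ < PhCOO⁻ < OBs⁻

The more stable X⁻ (or X) is on its own — i.e. the weaker a base it is — the better a leaving group it makes.
OBs⁻: pKₐ(p-BrC₆H₄SO₃H) ≈ -2.8 — arenesulfonate with a p-bromo substituent
PhCOO⁻: pKₐ(C₆H₅COOH) ≈ 4.2 — aryl carboxylate
CN⁻: pKₐ(HCN) ≈ 9.2 — sp carbon stabilises the charge somewhat, but still a poor LG
NH₂⁻: pKₐ(NH₃) ≈ 38 — extremely strong base; never a leaving group
CH₃⁻: pKₐ(CH₄) ≈ 48 — unstabilised carbanion; the worst conceivable leaving group
Listed from poorest to best leaving group as asked.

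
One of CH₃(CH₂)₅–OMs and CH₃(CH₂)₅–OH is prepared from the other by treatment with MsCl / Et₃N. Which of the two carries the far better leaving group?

From CH₃(CH₂)₅–OH the departing group would be OH⁻ (pKₐ(H₂O) ≈ 15.7). Strong base; essentially never leaves without prior activation.
From CH₃(CH₂)₅–OMs the leaving group is OMs⁻ (pKₐ(CH₃SO₃H (MsOH)) ≈ -1.9). Resonance-delocalised alkanesulfonate.
Treatment with MsCl / Et₃N works by converting the hydroxyl into a mesylate, making CH₃(CH₂)₅–OMs enormously more reactive.

CH₃(CH₂)₅–OMs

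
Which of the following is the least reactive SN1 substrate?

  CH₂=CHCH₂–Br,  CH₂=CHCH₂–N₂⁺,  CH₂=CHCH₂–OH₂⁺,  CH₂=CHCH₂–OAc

The skeletons are identical, so relative rate is governed entirely by leaving-group ability.
A good leaving group is a weak base: the lower the pKₐ of its conjugate acid, the more readily it departs.
CH₂=CHCH₂–N₂⁺ loses N₂: no meaningful conjugate acid; N₂ departs as an exceptionally stable neutral molecule
CH₂=CHCH₂–Br loses Br⁻: pKₐ(HBr) ≈ -9
CH₂=CHCH₂–OH₂⁺ loses H₂O: pKₐ(H₃O⁺) ≈ -1.7
CH₂=CHCH₂–OAc loses AcO⁻: pKₐ(CH₃COOH) ≈ 4.8

CH₂=CHCH₂–OAc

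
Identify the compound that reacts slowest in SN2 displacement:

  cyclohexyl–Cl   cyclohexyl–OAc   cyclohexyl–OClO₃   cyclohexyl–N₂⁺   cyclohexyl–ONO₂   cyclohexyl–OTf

Same R in every case — rank the leaving groups.
A good leaving group is a weak base: the lower the pKₐ of its conjugate acid, the more readily it departs.
cyclohexyl–N₂⁺ loses N₂: no meaningful conjugate acid; N₂ departs as an exceptionally stable neutral molecule
cyclohexyl–OTf loses OTf⁻: pKₐ(CF₃SO₃H (triflic acid)) ≈ -14
cyclohexyl–OClO₃ loses ClO₄⁻: pKₐ(HClO₄) ≈ -10
cyclohexyl–Cl loses Cl⁻: pKₐ(HCl) ≈ -7
cyclohexyl–ONO₂ loses NO₃⁻: pKₐ(HNO₃) ≈ -1.3
cyclohexyl–OAc loses AcO⁻: pKₐ(CH₃COOH) ≈ 4.8

cyclohexyl–OAc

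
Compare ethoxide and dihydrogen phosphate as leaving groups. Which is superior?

dihydrogen phosphate

dihydrogen phosphate is the better leaving group.
pKₐ(H₃PO₄) ≈ 2.1 versus pKₐ(CH₃CH₂OH) ≈ 16: dihydrogen phosphate is the much weaker base.
Moderate base; biological leaving group after further activation.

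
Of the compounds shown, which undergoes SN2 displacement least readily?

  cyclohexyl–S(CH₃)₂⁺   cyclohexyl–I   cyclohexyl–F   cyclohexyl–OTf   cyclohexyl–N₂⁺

Same R in every case — rank the leaving groups.
A good leaving group is a weak base: the lower the pKₐ of its conjugate acid, the more readily it departs.
cyclohexyl–N₂⁺ loses N₂: no meaningful conjugate acid; N₂ departs as an exceptionally stable neutral molecule
cyclohexyl–OTf loses OTf⁻: pKₐ(CF₃SO₃H (triflic acid)) ≈ -14
cyclohexyl–I loses I⁻: pKₐ(HI) ≈ -10
cyclohexyl–S(CH₃)₂⁺ loses SR'₂: pKₐ(R'₂SH⁺) ≈ -7
cyclohexyl–F loses F⁻: pKₐ(HF) ≈ 3.2

cyclohexyl–F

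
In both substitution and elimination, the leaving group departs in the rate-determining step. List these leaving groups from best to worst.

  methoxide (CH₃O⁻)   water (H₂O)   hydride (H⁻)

Leaving-group ability tracks the stability of the departed species; conjugate-acid pKₐ is the usual yardstick (lower pKₐ → better LG).
water (H₂O): pKₐ(H₃O⁺) ≈ -1.7
methoxide (CH₃O⁻): pKₐ(CH₃OH) ≈ 15.5
hydride (H⁻): pKₐ(H₂) ≈ 36 — extremely strong base; leaves only in special hydride-transfer contexts

water (H₂O) > methoxide (CH₃O⁻) > hydride (H⁻)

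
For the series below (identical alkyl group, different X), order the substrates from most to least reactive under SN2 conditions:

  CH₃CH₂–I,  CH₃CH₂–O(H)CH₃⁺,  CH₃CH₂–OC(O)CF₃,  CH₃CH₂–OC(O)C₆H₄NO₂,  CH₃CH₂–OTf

CH₃CH₂–OTf > CH₃CH₂–I > CH₃CH₂–O(H)CH₃⁺ > CH₃CH₂–OC(O)CF₃ > CH₃CH₂–OC(O)C₆H₄NO₂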